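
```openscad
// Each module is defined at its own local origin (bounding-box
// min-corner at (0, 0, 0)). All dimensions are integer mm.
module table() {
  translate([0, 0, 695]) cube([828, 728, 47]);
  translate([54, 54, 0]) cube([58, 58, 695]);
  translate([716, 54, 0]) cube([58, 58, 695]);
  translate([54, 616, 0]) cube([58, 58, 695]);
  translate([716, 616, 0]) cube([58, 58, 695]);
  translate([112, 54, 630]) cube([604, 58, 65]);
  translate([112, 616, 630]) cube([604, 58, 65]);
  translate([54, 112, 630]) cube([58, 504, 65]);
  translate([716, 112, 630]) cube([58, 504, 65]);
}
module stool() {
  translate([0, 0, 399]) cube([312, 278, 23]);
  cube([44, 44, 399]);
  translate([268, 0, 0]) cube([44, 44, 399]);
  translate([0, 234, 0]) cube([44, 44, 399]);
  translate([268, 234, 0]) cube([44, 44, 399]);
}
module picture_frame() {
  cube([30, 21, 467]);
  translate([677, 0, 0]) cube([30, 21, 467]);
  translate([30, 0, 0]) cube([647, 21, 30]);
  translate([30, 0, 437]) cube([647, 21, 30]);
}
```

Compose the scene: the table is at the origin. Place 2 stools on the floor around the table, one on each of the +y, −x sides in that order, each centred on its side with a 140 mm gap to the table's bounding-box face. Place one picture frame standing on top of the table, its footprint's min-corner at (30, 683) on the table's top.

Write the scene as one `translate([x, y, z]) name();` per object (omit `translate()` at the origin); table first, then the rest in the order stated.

table();
translate([258, 868, 0]) stool();
translate([-452, 225, 0]) stool();
translate([30, 683, 742]) picture_frame();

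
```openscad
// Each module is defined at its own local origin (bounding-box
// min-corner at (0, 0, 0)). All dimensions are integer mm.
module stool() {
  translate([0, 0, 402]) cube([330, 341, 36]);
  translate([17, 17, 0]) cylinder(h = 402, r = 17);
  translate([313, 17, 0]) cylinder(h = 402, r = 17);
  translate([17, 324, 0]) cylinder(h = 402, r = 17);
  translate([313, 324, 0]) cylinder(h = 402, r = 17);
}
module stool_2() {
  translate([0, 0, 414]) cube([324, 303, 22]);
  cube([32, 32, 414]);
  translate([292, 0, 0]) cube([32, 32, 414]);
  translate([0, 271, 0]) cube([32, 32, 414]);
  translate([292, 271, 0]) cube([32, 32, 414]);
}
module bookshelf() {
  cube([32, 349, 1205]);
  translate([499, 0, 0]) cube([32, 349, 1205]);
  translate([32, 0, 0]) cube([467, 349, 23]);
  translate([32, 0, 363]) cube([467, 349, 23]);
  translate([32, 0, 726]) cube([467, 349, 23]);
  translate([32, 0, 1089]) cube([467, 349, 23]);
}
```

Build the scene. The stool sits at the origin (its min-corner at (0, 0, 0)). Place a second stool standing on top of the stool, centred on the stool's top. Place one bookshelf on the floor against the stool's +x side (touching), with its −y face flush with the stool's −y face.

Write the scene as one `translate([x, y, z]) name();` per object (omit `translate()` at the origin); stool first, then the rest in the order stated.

stool();
translate([3, 19, 438]) stool_2();
translate([330, 0, 0]) bookshelf();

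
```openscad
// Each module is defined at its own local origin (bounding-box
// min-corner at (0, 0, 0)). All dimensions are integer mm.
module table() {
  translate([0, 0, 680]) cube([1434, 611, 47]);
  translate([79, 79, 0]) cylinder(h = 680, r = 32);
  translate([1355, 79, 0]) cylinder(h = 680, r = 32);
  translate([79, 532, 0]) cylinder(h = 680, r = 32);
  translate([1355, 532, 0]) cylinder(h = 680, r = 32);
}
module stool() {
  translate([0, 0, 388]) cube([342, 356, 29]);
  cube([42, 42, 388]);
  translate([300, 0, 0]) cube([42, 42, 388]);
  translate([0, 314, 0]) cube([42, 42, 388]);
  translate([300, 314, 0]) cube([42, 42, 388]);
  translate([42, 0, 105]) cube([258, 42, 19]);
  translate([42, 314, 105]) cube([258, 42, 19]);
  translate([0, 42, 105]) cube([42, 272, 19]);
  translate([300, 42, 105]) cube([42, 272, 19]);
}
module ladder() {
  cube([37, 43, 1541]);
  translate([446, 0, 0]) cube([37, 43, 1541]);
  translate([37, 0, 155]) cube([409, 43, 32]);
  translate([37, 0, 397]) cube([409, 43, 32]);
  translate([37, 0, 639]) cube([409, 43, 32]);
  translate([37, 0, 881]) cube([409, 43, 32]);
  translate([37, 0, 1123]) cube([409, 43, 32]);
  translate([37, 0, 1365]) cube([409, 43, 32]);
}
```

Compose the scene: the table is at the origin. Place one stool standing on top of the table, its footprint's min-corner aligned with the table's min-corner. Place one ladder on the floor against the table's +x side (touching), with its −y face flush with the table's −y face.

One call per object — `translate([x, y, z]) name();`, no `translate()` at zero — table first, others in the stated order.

table();
translate([0, 0, 727]) stool();
translate([1434, 0, 0]) ladder();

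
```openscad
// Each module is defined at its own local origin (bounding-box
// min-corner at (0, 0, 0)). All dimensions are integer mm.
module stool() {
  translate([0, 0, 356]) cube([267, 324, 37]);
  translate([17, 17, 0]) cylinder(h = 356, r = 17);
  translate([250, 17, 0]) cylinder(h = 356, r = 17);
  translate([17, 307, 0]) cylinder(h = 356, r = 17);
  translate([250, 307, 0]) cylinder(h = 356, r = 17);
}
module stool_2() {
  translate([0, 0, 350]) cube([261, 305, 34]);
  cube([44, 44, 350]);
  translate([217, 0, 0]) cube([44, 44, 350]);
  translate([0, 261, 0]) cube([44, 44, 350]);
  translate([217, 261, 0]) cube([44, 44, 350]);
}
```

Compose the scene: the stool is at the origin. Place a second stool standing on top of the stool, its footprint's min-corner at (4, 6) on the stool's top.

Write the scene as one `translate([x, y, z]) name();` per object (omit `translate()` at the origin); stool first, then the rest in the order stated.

stool();
translate([4, 6, 393]) stool_2();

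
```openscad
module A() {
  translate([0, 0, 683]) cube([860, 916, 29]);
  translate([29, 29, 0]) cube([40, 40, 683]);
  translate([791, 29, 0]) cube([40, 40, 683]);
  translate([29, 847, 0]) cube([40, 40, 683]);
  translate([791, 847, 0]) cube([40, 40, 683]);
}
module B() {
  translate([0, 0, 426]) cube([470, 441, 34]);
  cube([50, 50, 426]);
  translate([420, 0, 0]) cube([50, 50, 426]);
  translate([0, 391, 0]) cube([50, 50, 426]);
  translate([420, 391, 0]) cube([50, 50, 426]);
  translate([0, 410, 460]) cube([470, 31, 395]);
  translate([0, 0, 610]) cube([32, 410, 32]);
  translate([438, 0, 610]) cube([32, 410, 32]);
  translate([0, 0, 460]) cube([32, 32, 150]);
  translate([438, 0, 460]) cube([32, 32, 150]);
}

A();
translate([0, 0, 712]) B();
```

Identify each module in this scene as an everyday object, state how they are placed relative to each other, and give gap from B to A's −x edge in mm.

The chair's min-x is at 0; the table's min-x is 0; gap = 0 mm.

A is a table. B is a chair. The chair is on top of the table. The gap from the chair to the table's −x edge is 0 mm.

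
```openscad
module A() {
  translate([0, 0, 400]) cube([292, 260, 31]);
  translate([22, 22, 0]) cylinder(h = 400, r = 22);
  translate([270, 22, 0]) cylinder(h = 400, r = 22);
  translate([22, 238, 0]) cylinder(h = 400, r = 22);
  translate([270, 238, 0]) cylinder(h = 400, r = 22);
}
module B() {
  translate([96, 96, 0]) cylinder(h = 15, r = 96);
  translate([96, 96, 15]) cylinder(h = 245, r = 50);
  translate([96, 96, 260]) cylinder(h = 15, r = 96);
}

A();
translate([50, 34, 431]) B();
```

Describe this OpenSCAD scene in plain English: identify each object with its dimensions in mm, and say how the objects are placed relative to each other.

A is a four-legged stool. The seat is 292×260 mm, 31 mm thick, top at z = 431 mm. It stands on four round legs, each 44 mm in diameter, from z = 0 to the seat underside, each leg's axis is inset half a diameter from the nearest pair of seat edges (so the leg's bounding box is flush with the corner).

B is a spool: two coaxial disc flanges of radius 96 mm and thickness 15 mm, joined by a core cylinder of radius 50 mm and height 245 mm. The lower flange rests on z = 0 and the three cylinders share a vertical axis.

The spool is on top of the stool, centred.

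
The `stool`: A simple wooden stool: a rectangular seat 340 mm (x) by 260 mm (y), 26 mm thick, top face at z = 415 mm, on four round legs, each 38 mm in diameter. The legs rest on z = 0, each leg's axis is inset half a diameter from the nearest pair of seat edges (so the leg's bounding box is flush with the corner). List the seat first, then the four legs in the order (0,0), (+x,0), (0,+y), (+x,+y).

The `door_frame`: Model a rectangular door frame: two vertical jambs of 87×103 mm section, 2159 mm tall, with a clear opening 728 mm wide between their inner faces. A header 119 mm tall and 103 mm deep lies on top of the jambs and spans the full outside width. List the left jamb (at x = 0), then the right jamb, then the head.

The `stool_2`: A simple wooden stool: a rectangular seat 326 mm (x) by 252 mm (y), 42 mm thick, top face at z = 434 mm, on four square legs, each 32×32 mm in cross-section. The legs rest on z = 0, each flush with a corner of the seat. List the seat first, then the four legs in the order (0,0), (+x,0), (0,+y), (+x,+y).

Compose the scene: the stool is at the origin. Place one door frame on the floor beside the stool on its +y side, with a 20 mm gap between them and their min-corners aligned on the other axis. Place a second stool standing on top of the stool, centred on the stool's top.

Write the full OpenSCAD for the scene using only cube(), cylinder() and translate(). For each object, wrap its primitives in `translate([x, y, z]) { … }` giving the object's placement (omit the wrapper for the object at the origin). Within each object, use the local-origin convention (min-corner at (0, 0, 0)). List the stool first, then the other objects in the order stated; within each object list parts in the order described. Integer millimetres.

translate([0, 0, 389]) cube([340, 260, 26]);
translate([19, 19, 0]) cylinder(h = 389, r = 19);
translate([321, 19, 0]) cylinder(h = 389, r = 19);
translate([19, 241, 0]) cylinder(h = 389, r = 19);
translate([321, 241, 0]) cylinder(h = 389, r = 19);
translate([0, 280, 0]) {
  cube([87, 103, 2159]);
  translate([815, 0, 0]) cube([87, 103, 2159]);
  translate([0, 0, 2159]) cube([902, 103, 119]);
}
translate([7, 4, 415]) {
  translate([0, 0, 392]) cube([326, 252, 42]);
  cube([32, 32, 392]);
  translate([294, 0, 0]) cube([32, 32, 392]);
  translate([0, 220, 0]) cube([32, 32, 392]);
  translate([294, 220, 0]) cube([32, 32, 392]);
}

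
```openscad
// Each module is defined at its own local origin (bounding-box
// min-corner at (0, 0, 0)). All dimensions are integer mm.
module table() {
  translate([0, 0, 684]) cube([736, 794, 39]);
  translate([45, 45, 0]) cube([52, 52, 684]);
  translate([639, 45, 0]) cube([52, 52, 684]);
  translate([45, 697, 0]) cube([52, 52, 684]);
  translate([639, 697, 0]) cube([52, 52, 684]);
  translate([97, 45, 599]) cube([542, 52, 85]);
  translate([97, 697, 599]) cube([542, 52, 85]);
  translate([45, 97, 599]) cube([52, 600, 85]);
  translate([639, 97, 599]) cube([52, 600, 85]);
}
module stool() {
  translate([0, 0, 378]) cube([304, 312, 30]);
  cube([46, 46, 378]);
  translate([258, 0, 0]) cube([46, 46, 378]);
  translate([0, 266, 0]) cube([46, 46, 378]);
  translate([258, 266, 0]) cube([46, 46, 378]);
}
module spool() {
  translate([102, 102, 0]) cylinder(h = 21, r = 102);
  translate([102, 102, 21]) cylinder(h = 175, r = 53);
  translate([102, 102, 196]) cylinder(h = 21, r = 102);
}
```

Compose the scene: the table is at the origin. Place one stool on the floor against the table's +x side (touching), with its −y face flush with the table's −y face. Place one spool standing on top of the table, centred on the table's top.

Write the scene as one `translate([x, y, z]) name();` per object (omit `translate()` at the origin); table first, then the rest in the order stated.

table();
translate([736, 0, 0]) stool();
translate([266, 295, 723]) spool();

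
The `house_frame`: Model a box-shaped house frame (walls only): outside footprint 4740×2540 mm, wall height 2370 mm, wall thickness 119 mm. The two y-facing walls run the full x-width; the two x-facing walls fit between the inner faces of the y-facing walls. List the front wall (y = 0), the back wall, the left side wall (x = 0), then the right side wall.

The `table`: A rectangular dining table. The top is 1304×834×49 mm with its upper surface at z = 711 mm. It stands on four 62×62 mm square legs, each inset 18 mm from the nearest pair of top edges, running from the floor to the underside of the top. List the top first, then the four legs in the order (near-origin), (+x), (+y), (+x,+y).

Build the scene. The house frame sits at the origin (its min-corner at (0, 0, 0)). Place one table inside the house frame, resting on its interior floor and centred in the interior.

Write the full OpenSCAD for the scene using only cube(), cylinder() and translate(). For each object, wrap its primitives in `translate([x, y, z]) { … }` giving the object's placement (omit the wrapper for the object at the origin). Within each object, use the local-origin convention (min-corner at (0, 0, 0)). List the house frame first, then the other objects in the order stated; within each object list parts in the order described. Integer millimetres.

cube([4740, 119, 2370]);
translate([0, 2421, 0]) cube([4740, 119, 2370]);
translate([0, 119, 0]) cube([119, 2302, 2370]);
translate([4621, 119, 0]) cube([119, 2302, 2370]);
translate([1718, 853, 0]) {
  translate([0, 0, 662]) cube([1304, 834, 49]);
  translate([18, 18, 0]) cube([62, 62, 662]);
  translate([1224, 18, 0]) cube([62, 62, 662]);
  translate([18, 754, 0]) cube([62, 62, 662]);
  translate([1224, 754, 0]) cube([62, 62, 662]);
}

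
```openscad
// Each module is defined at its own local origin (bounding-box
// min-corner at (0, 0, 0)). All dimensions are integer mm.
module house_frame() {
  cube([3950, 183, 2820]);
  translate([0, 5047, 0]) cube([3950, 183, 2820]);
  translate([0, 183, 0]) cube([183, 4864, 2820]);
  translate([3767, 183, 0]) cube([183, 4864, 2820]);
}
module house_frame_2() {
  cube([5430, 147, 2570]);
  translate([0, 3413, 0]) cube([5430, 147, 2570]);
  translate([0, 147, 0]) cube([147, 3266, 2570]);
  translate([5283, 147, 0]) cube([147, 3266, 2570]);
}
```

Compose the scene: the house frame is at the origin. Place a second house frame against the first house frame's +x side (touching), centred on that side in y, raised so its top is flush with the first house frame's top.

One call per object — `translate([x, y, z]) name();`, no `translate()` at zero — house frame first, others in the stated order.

house_frame();
translate([3950, 835, 250]) house_frame_2();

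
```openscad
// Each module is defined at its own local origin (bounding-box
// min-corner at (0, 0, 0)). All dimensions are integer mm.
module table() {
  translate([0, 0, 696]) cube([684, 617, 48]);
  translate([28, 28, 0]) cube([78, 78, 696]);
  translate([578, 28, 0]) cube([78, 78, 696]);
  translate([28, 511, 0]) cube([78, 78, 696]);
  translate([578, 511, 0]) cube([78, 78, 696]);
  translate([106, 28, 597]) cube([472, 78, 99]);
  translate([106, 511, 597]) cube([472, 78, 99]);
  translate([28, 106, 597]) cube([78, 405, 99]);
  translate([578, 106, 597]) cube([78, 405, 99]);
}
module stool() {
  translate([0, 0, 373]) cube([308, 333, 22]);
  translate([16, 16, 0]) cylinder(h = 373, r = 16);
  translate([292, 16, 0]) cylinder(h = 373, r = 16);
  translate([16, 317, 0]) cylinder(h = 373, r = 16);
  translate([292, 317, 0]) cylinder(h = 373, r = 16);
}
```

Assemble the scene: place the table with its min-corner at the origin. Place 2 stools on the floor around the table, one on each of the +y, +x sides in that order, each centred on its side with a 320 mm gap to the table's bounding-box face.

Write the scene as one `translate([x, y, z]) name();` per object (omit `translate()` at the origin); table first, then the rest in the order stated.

table();
translate([188, 937, 0]) stool();
translate([1004, 142, 0]) stool();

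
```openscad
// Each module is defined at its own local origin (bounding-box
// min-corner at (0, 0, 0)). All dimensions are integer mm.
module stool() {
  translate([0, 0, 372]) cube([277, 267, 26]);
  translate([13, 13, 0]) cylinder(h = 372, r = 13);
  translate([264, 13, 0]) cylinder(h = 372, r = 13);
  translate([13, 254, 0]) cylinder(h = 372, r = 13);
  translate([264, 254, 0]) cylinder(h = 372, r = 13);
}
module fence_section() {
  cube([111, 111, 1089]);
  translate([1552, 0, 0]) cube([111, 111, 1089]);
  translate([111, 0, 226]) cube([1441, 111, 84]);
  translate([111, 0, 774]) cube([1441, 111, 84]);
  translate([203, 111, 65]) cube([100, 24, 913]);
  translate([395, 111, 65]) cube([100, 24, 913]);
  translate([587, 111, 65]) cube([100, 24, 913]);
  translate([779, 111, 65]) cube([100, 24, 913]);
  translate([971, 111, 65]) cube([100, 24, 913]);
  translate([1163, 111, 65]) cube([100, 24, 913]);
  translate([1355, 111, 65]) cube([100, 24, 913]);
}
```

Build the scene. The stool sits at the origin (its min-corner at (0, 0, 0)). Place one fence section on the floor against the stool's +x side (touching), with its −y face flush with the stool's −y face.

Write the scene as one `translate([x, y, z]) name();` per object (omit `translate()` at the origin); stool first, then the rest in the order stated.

stool();
translate([277, 0, 0]) fence_section();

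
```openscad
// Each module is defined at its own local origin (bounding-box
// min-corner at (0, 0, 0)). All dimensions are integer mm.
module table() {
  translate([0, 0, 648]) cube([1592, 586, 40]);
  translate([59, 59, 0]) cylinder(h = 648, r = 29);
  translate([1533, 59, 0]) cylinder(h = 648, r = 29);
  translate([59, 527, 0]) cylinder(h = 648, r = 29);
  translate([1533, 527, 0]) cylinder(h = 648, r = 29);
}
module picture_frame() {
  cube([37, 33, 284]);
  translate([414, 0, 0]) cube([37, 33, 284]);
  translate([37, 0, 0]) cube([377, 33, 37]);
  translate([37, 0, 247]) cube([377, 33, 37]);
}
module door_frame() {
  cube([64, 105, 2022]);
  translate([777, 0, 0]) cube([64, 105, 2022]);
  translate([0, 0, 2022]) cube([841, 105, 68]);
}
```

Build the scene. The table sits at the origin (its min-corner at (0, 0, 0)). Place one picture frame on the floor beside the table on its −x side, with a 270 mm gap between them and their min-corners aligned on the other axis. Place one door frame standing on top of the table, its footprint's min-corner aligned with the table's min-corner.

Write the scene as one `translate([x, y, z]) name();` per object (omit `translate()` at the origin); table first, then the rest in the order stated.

table();
translate([-721, 0, 0]) picture_frame();
translate([0, 0, 688]) door_frame();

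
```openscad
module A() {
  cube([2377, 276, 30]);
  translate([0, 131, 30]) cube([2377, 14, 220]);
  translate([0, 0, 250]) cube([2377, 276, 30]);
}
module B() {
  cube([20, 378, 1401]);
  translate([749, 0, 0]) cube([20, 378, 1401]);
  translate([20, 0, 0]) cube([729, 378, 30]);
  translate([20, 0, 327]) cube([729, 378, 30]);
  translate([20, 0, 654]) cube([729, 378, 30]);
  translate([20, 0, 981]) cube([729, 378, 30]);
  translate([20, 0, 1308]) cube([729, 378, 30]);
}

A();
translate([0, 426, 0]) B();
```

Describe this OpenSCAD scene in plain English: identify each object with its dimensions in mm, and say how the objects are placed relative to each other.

A is an I-beam lying along x, 2377 mm long. Overall section height 280 mm. Two flanges 276 mm wide (y) and 30 mm thick, one on the floor and one at the top; a web 14 mm thick runs between them, centred on the flange width.

B is an open bookshelf. Two side panels, each 20 mm thick, 378 mm deep and 1401 mm tall, stand 769 mm apart (outside-to-outside). Between them sit 5 shelves, each 30 mm thick and 378 mm deep, spanning the full gap between the sides. The bottom shelf rests on the floor (its underside at z = 0) and the clear gap between one shelf's top and the next shelf's underside is 297 mm.

The bookshelf is on the floor beside the I-beam on its +y side.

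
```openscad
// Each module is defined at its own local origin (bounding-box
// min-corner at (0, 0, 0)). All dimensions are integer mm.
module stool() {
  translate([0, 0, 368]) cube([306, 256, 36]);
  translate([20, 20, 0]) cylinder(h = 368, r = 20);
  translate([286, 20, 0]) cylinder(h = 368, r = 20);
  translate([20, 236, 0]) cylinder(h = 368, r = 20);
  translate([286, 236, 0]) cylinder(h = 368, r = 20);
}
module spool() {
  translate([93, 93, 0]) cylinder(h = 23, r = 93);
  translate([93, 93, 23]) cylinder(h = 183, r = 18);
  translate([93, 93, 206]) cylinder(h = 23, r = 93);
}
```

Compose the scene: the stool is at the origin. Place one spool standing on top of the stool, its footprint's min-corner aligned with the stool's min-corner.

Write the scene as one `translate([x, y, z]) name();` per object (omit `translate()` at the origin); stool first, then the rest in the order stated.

stool();
translate([0, 0, 404]) spool();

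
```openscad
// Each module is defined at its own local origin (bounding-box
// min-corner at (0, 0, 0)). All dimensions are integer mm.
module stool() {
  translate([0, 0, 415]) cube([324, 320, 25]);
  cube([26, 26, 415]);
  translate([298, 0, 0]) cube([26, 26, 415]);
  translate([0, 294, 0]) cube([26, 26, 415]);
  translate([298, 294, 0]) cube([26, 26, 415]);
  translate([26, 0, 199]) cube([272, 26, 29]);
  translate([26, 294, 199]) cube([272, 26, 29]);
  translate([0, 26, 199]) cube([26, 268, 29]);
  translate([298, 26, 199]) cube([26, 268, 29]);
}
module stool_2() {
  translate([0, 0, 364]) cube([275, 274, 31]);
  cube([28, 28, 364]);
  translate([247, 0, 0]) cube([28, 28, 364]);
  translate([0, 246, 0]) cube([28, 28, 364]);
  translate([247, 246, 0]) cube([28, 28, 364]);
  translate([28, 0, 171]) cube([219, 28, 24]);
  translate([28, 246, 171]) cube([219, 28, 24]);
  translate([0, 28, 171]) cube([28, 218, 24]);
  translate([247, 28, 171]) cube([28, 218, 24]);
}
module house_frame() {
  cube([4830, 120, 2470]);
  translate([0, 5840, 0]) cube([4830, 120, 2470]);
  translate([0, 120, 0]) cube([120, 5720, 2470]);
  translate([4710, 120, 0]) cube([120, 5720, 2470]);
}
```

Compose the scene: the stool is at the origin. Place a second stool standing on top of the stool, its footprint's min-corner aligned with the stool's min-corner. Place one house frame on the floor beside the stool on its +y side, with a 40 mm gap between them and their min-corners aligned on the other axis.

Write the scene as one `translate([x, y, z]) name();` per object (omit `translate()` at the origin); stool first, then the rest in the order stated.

stool();
translate([0, 0, 440]) stool_2();
translate([0, 360, 0]) house_frame();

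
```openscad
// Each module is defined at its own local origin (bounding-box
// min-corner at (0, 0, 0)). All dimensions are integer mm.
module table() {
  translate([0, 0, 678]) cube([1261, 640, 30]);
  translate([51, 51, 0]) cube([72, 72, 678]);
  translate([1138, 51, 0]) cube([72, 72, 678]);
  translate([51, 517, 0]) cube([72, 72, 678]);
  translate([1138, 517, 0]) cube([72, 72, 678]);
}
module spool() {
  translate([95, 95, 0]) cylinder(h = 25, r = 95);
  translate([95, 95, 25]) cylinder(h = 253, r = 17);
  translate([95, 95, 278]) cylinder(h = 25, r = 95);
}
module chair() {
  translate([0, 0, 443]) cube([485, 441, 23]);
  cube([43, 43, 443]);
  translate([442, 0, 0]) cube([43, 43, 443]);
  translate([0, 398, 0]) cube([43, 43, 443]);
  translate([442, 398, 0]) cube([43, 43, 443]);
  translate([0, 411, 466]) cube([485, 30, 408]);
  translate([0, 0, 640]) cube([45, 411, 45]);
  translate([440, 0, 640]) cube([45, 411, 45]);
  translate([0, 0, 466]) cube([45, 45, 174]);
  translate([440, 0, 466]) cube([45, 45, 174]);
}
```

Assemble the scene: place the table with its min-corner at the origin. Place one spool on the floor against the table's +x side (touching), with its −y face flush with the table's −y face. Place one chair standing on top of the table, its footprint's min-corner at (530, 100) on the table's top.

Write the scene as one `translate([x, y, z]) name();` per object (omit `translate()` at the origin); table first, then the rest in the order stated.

table();
translate([1261, 0, 0]) spool();
translate([530, 100, 708]) chair();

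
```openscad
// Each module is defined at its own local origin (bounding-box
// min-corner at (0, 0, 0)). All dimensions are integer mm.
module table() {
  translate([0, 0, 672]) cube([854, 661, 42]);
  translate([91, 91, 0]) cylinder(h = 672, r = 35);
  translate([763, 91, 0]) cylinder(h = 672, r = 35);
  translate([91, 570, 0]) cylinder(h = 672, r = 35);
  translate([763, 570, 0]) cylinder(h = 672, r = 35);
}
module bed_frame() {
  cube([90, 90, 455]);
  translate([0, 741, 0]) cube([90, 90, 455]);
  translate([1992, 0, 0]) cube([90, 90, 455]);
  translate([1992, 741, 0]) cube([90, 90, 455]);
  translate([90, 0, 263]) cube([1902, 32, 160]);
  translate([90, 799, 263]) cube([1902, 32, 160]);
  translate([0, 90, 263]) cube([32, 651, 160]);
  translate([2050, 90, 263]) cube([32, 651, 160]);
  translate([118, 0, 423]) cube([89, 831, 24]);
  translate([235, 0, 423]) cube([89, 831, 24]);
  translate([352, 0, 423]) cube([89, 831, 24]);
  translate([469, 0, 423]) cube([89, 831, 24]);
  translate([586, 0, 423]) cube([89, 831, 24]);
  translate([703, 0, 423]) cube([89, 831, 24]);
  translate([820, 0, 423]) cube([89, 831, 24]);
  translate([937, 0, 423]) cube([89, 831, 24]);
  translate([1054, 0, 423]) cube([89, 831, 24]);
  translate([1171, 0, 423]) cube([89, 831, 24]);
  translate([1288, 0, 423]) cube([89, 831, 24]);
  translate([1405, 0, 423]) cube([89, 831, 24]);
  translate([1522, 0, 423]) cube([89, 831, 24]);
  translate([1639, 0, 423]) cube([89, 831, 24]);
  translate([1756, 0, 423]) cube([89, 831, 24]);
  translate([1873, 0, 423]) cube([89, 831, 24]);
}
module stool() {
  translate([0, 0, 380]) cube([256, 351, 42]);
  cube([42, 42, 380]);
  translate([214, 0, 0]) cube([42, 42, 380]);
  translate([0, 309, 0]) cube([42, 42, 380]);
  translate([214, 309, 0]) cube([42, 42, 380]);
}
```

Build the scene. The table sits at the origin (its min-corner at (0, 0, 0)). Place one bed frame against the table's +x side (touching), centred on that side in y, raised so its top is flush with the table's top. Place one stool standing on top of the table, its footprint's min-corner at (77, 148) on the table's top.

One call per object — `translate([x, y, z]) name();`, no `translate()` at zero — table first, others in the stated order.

table();
translate([854, -85, 259]) bed_frame();
translate([77, 148, 714]) stool();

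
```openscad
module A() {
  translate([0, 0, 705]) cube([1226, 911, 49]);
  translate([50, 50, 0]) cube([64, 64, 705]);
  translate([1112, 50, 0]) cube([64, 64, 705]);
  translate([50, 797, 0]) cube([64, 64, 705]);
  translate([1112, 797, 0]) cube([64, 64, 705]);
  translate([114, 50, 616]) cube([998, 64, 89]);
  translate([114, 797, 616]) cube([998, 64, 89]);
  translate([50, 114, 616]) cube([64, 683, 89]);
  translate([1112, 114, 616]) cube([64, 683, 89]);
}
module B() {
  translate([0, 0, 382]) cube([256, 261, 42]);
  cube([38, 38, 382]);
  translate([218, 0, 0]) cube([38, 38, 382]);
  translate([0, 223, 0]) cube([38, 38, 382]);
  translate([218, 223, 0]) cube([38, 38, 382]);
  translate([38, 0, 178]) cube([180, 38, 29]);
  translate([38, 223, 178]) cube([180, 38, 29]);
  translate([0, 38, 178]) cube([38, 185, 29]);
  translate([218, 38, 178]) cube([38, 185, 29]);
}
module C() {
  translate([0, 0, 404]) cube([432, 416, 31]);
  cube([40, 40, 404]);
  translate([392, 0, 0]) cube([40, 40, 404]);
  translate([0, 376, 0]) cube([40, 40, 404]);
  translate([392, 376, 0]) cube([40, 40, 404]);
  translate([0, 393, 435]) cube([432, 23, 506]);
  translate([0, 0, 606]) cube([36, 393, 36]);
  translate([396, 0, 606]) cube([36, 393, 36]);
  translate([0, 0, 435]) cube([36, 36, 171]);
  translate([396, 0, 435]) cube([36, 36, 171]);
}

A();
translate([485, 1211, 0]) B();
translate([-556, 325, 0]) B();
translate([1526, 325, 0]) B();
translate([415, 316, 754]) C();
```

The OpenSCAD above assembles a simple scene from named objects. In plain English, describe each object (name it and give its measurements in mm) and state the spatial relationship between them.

A is a table: top 1226 mm (x) × 911 mm (y), 49 mm thick, upper face at z = 754 mm, on four 64×64 mm square legs, each inset 50 mm from the nearest pair of top edges, running from z = 0 to the bottom of the top. Four apron rails, 64 mm thick and 89 mm tall, run between adjacent legs with their top edges flush with the underside of the top and their outer faces flush with the legs' outer faces.

B is a four-legged stool. The seat is a 256×261×42 mm slab whose top surface is at z = 424 mm; four square legs, each 38×38 mm in cross-section, run from the floor (z = 0) to the underside of the seat, each flush with a corner of the seat. Four stretchers, 38 mm wide and 29 mm tall, connect adjacent legs with their undersides at z = 178 mm, each running between the inner faces of the legs it joins and aligned with the legs' outer faces on the other axis.

C is a chair: 432×416 mm seat, 31 mm thick, top at z = 435 mm, on four 40 mm square corner legs flush with the seat edges. A 23 mm thick backrest slab spans the full seat width, extending 506 mm above the seat top, its back face flush with the seat's +y edge. Two armrests of 36×36 mm section run along each side from the seat's front edge to the front of the backrest, top faces 207 mm above the seat top and outer faces flush with the seat's x-edges; a 36×36 mm post under the front of each armrest stands on the seat at the front corner.

Three stools sit around the table at the +y, −x, +x sides. The chair is on top of the table.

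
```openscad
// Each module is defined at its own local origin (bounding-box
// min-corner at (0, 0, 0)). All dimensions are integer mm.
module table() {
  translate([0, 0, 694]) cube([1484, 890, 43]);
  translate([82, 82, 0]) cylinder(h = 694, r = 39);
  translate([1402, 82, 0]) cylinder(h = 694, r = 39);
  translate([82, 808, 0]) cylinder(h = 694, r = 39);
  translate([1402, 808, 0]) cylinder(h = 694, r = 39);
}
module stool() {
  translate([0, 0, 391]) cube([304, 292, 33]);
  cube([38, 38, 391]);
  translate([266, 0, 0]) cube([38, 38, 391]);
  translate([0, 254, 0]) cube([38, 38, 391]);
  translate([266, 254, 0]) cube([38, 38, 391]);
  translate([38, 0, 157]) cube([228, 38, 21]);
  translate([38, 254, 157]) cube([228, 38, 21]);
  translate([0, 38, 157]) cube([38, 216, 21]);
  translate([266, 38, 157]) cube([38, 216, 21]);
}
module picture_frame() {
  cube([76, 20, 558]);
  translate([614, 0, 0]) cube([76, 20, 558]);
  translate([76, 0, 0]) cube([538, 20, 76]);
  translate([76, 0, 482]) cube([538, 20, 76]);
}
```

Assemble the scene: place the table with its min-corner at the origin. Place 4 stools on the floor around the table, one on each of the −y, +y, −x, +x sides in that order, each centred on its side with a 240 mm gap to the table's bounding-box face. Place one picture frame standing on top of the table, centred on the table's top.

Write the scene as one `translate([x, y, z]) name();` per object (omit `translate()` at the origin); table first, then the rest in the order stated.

table();
translate([590, -532, 0]) stool();
translate([590, 1130, 0]) stool();
translate([-544, 299, 0]) stool();
translate([1724, 299, 0]) stool();
translate([397, 435, 737]) picture_frame();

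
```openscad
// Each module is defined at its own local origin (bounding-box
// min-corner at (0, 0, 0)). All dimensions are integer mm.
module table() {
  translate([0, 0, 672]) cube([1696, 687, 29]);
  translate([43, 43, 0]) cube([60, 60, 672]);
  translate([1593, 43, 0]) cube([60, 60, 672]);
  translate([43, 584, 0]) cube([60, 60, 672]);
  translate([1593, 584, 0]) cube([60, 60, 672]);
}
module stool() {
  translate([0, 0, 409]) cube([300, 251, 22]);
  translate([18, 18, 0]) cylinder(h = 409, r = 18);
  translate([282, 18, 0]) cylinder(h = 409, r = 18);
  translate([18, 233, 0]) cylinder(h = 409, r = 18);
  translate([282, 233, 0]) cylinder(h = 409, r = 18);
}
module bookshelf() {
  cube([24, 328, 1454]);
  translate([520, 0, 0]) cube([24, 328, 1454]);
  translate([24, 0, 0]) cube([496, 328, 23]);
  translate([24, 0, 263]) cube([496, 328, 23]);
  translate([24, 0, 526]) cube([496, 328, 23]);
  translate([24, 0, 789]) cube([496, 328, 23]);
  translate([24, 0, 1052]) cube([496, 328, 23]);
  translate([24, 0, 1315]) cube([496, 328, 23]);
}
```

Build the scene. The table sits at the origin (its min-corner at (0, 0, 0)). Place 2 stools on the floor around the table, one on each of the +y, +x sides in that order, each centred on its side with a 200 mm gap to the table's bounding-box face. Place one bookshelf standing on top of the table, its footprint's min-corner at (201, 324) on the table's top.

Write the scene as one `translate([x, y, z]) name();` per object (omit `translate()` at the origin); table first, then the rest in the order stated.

table();
translate([698, 887, 0]) stool();
translate([1896, 218, 0]) stool();
translate([201, 324, 701]) bookshelf();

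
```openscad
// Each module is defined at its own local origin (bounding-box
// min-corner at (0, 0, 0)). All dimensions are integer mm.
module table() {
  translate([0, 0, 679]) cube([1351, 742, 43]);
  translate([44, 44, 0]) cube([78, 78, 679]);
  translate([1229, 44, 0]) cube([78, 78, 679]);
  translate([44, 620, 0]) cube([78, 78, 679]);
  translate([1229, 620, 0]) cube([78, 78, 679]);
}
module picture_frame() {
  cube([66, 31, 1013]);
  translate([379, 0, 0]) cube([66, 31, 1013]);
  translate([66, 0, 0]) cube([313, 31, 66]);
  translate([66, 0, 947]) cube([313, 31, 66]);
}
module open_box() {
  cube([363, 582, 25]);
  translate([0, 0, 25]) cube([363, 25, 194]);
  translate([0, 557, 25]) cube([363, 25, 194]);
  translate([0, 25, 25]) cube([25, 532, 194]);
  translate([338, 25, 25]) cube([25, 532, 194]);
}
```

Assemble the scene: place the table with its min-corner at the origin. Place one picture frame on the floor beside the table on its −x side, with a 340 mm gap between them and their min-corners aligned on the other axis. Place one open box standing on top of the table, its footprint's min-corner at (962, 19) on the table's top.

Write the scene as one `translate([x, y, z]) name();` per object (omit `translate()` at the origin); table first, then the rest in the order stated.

table();
translate([-785, 0, 0]) picture_frame();
translate([962, 19, 722]) open_box();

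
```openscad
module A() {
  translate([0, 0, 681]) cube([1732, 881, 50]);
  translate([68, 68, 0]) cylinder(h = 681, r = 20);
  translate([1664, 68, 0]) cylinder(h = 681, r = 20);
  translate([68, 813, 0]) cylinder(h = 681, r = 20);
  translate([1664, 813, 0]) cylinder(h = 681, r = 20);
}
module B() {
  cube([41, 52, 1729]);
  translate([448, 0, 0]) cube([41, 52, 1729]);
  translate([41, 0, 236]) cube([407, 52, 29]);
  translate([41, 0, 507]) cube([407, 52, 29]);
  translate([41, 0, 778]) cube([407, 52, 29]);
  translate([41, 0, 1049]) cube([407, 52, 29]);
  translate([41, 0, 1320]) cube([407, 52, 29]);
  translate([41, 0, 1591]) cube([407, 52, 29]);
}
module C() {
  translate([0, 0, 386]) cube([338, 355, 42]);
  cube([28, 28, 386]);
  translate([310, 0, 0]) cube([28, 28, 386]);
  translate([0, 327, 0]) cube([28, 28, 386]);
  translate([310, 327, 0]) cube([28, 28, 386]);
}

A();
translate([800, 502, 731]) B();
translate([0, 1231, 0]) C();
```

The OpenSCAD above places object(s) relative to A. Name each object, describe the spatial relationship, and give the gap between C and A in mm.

A is a table. B is a ladder. C is a stool. The ladder is on top of the table. The stool is on the floor beside the table on its +y side. The gap between the stool and the table is 350 mm.

The stool's nearest face is 350 mm from the table's +y face.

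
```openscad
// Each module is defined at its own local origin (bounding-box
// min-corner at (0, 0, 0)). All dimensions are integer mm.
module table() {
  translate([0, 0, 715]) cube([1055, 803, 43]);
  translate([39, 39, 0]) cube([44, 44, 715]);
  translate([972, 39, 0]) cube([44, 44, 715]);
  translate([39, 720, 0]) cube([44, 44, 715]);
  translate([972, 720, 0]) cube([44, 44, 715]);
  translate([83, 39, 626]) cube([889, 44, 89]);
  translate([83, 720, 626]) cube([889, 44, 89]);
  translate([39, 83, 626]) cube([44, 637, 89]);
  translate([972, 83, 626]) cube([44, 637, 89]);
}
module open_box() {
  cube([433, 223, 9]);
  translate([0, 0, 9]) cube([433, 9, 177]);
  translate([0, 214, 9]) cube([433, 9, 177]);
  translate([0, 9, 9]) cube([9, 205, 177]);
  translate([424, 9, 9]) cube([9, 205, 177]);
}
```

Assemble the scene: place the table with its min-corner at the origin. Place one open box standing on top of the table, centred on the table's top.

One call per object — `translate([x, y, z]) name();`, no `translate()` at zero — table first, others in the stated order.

table();
translate([311, 290, 758]) open_box();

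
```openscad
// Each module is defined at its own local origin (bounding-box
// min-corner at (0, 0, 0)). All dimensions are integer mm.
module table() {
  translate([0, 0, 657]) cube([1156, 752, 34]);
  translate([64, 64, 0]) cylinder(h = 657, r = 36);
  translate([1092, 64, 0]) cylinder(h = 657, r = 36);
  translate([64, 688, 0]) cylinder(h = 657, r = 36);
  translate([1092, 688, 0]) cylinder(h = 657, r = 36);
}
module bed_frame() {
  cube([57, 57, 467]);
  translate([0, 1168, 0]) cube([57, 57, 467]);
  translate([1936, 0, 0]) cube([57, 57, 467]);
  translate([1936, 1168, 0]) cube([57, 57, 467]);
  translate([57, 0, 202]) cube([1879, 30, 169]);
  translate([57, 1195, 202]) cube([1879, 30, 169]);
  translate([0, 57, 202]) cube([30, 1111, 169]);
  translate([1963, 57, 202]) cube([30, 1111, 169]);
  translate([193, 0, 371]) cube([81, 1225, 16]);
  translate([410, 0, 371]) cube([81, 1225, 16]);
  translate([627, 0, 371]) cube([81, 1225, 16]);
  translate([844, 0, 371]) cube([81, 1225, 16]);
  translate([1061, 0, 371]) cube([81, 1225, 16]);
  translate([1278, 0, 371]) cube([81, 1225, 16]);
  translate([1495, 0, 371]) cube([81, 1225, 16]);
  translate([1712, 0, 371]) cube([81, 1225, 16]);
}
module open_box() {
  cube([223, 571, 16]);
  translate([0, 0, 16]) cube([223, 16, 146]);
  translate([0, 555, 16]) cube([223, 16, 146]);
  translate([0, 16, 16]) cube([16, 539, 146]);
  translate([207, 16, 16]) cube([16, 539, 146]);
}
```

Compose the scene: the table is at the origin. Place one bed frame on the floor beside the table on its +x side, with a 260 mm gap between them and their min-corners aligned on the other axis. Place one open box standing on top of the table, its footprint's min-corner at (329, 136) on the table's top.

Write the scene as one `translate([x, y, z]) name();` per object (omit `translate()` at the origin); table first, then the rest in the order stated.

table();
translate([1416, 0, 0]) bed_frame();
translate([329, 136, 691]) open_box();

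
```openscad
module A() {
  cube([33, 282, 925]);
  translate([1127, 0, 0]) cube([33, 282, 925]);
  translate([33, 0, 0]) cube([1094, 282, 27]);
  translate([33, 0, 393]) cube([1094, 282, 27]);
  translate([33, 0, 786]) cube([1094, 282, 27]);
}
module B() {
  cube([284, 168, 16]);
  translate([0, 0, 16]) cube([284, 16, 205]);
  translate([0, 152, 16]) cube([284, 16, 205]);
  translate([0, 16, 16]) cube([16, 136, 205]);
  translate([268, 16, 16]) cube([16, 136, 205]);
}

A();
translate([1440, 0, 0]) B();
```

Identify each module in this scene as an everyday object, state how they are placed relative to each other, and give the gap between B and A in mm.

A is a bookshelf. B is an open box. The open box is on the floor beside the bookshelf on its +x side. The gap between the open box and the bookshelf is 280 mm.

The open box's nearest face is 280 mm from the bookshelf's +x face.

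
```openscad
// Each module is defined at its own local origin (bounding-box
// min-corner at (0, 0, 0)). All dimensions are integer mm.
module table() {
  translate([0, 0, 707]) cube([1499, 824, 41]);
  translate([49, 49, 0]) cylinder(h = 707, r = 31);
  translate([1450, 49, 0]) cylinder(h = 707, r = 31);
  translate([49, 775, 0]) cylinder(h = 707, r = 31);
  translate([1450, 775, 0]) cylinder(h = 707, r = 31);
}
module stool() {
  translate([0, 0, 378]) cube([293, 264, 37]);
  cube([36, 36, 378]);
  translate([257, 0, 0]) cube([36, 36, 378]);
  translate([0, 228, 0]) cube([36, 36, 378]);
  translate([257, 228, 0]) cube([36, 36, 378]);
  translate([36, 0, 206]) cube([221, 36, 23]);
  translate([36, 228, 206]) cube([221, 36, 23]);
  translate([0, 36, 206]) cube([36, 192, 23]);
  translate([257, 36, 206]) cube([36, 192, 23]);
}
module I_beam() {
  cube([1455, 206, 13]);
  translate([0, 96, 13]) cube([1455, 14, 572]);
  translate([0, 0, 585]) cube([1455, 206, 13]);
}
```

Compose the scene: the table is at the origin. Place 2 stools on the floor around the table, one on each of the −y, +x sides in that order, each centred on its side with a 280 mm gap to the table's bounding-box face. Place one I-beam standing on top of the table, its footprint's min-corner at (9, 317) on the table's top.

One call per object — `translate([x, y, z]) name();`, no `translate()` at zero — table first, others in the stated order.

table();
translate([603, -544, 0]) stool();
translate([1779, 280, 0]) stool();
translate([9, 317, 748]) I_beam();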